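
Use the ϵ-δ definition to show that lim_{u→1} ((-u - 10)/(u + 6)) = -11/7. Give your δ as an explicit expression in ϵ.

Suppose ϵ > 0. We want δ > 0 with 0 < |u − 1| < δ ⇒ |(-u - 10)/(u + 6) + 11/7| < ϵ.
Combining over a common denominator, (-u - 10)/(u + 6) + 11/7 = [(-u - 10)·7 − (-11)·(u + 6)] / [7·(u + 6)] = 4(u − 1) / (7(u + 6)).
So |(-u - 10)/(u + 6) + 11/7| = 4|u − 1| / (7·|u + 6|).
Restrict δ ≤ 7/2. Then |u − 1| < 7/2 gives |u + 6| = |(u − 1) + 7| ≥ 7 − 7/2 = 7/2.
Hence |(-u - 10)/(u + 6) + 11/7| < 4|u − 1|/(7·(7/2)) = (8/49)|u − 1|, which is < ϵ once |u − 1| < (49/8)ϵ.
Take δ = min(7/2, (49/8)ϵ). Then 0 < |u − 1| < δ forces both bounds, so |(-u - 10)/(u + 6) + 11/7| < ϵ.

δ = min(7/2, (49/8)ϵ)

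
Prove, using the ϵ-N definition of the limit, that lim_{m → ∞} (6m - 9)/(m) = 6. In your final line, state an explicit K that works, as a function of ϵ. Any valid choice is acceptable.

K = 9/ϵ

Suppose ϵ > 0. For m ≥ 1, |(6m - 9)/(m) − 6| = |-9|/((m)) = 9/((m)).
Since m ≥ m for m ≥ 1, this is ≤ 9/(m) = 9/m.
So |(6m - 9)/(m) − 6| < ϵ whenever m > 9/ϵ.
Take K = 9/ϵ. If m > K then |(6m - 9)/(m) − 6| ≤ 9/m < ϵ.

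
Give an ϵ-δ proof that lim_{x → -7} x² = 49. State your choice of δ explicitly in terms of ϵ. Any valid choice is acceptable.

δ = min(2, ϵ/16)

Fix ϵ > 0. We seek δ > 0 with 0 < |x + 7| < δ ⇒ |x² − 49| < ϵ.
Factor: x² − 49 = (x + 7)(x - 7), so |x² − 49| = |x + 7|·|x - 7|.
Restrict δ ≤ 2. Then |x + 7| < 2 gives |x| < 9, so by the triangle inequality |x - 7| ≤ 9 + 7 = 16.
Hence |x² − 49| ≤ 16|x + 7|, which is < ϵ once |x + 7| < ϵ/16.
Take δ = min(2, ϵ/16). If 0 < |x + 7| < δ then both bounds hold and |x² − 49| ≤ 16|x + 7| < 16·(ϵ/16) = ϵ.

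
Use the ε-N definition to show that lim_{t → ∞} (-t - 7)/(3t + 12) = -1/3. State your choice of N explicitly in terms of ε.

N = 1/ε

Let ε > 0 be given. We seek N > 0 such that t > N implies |(-t - 7)/(3t + 12) + 1/3| < ε.
(-t - 7)/(3t + 12) + 1/3 = (3(-t - 7) − (-1)(3t + 12)) / (3(3t + 12)) = -9/(3(3t + 12)).
For t > 0 we have 3t + 12 > 3t, so |(-t - 7)/(3t + 12) + 1/3| = 9/(3(3t + 12)) < 9/(3·3t) = 1/t.
Thus |(-t - 7)/(3t + 12) + 1/3| < ε whenever t > 1/ε.
Take N = 1/ε. If t > N then |(-t - 7)/(3t + 12) + 1/3| < 1/t < ε.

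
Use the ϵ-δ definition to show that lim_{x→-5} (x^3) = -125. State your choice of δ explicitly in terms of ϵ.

δ = min(1, ϵ/91)

Fix ϵ > 0. We seek δ > 0 with 0 < |x + 5| < δ ⇒ |x^3 + 125| < ϵ.
Factor: x^3 + 125 = (x + 5)(x^2 - 5x + 25), so |x^3 + 125| = |x + 5|·|x^2 - 5x + 25|.
Impose δ ≤ 1 so that |x| < 6; then |x^2 - 5x + 25| ≤ 91.
Hence |x^3 + 125| ≤ 91|x + 5|, which is < ϵ once |x + 5| < ϵ/91.
Take δ = min(1, ϵ/91). If 0 < |x + 5| < δ then both bounds hold and |x^3 + 125| ≤ 91|x + 5| < 91·(ϵ/91) = ϵ.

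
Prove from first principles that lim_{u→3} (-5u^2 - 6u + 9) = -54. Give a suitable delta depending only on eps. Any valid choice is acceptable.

Let eps > 0 be given. We want delta > 0 such that 0 < |u − 3| < delta implies |(-5u^2 - 6u + 9) + 54| < eps.
(-5u^2 - 6u + 9) + 54 = -5u^2 - 6u + 63 = (u − 3)(-5u - 21).
So |(-5u^2 - 6u + 9) + 54| = |u − 3|·|-5u - 21|.
Require delta ≤ 2. Then |u − 3| < 2 gives |u| < 5, and by the triangle inequality |-5u - 21| ≤ 5·5 + 21 = 46.
Hence |(-5u^2 - 6u + 9) + 54| ≤ 46|u − 3| < eps provided |u − 3| < eps/46.
Take delta = min(2, eps/46). Then 0 < |u − 3| < delta gives both |u − 3| < 2 and |u − 3| < eps/46, so |(-5u^2 - 6u + 9) + 54| < eps.

delta = min(2, eps/46)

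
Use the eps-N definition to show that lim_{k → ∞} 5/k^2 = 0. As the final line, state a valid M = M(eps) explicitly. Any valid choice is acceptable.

Let eps > 0. For k ≥ 1, |5/k^2 − 0| = 5/k^2.
5/k^2 < eps ⇔ k^2 > 5/eps ⇔ k > (5/eps)^{1/2}.
Take M = (5/eps)^{1/2}. Then k > M implies 5/k^2 < eps.

M = (5/eps)^{1/2}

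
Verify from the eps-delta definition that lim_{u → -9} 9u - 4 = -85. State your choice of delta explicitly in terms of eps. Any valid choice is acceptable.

Let eps > 0 be given. We need delta > 0 so that 0 < |u + 9| < delta implies |(9u - 4) + 85| < eps.
Since (9u - 4) + 85 = 9(u + 9), we have |(9u - 4) + 85| = 9|u + 9|.
Thus it suffices that |u + 9| < eps/9.
Take delta = eps/9. If 0 < |u + 9| < delta then |(9u - 4) + 85| = 9|u + 9| < 9·(eps/9) = eps.

delta = eps/9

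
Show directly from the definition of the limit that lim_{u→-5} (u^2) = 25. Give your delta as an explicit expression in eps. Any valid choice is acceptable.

delta = min(2, eps/12)

Suppose eps > 0. We seek delta > 0 with 0 < |u + 5| < delta ⇒ |u^2 − 25| < eps.
Factor: u^2 − 25 = (u + 5)(u - 5), so |u^2 − 25| = |u + 5|·|u - 5|.
Restrict delta ≤ 2. Then |u + 5| < 2 gives |u| < 7, so by the triangle inequality |u - 5| ≤ 7 + 5 = 12.
Hence |u^2 − 25| ≤ 12|u + 5|, which is < eps once |u + 5| < eps/12.
Take delta = min(2, eps/12). If 0 < |u + 5| < delta then both bounds hold and |u^2 − 25| ≤ 12|u + 5| < 12·(eps/12) = eps.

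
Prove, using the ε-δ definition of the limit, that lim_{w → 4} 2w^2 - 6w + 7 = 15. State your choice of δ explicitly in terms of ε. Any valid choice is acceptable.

Let ε > 0. We want δ > 0 such that 0 < |w − 4| < δ implies |(2w^2 - 6w + 7) − 15| < ε.
(2w^2 - 6w + 7) − 15 = 2w^2 - 6w - 8 = (w − 4)(2w + 2).
So |(2w^2 - 6w + 7) − 15| = |w − 4|·|2w + 2|.
Require δ ≤ 1. Then |w − 4| < 1 gives |w| < 5, and by the triangle inequality |2w + 2| ≤ 2·5 + 2 = 12.
Hence |(2w^2 - 6w + 7) − 15| ≤ 12|w − 4| < ε provided |w − 4| < ε/12.
Choosing δ = min(1, ε/12) ensures both conditions, hence |(2w^2 - 6w + 7) − 15| < ε.

δ = min(1, ε/12)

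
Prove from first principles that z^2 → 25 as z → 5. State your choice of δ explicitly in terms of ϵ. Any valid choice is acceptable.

δ = min(1, ϵ/11)

Let ϵ > 0. We seek δ > 0 with 0 < |z − 5| < δ ⇒ |z^2 − 25| < ϵ.
Factor: z^2 − 25 = (z − 5)(z + 5), so |z^2 − 25| = |z − 5|·|z + 5|.
Restrict δ ≤ 1. Then |z − 5| < 1 gives |z| < 6, so by the triangle inequality |z + 5| ≤ 6 + 5 = 11.
Hence |z^2 − 25| ≤ 11|z − 5|, which is < ϵ once |z − 5| < ϵ/11.
Take δ = min(1, ϵ/11). If 0 < |z − 5| < δ then both bounds hold and |z^2 − 25| ≤ 11|z − 5| < 11·(ϵ/11) = ϵ.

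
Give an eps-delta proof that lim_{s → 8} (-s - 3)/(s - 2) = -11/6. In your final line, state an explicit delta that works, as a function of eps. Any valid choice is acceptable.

delta = min(3, (18/5)eps)

Fix eps > 0. We want delta > 0 with 0 < |s − 8| < delta ⇒ |(-s - 3)/(s - 2) + 11/6| < eps.
Combining over a common denominator, (-s - 3)/(s - 2) + 11/6 = [(-s - 3)·6 − (-11)·(s - 2)] / [6·(s - 2)] = 5(s − 8) / (6(s - 2)).
So |(-s - 3)/(s - 2) + 11/6| = 5|s − 8| / (6·|s − 2|).
Require delta ≤ 3, so |s − 2| ≥ |6| − |s − 8| > 6 − 3 = 3.
Hence |(-s - 3)/(s - 2) + 11/6| < 5|s − 8|/(6·3) = (5/18)|s − 8|, which is < eps once |s − 8| < (18/5)eps.
Take delta = min(3, (18/5)eps). Then 0 < |s − 8| < delta forces both bounds, so |(-s - 3)/(s - 2) + 11/6| < eps.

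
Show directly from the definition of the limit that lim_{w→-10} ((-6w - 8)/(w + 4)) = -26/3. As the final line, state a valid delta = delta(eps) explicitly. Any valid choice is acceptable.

delta = min(3, (9/8)eps)

Suppose eps > 0. We want delta > 0 with 0 < |w + 10| < delta ⇒ |(-6w - 8)/(w + 4) + 26/3| < eps.
Combining over a common denominator, (-6w - 8)/(w + 4) + 26/3 = [(-6w - 8)·(-6) − 52·(w + 4)] / [(-6)·(w + 4)] = -16(w + 10) / ((-6)(w + 4)).
So |(-6w - 8)/(w + 4) + 26/3| = 16|w + 10| / (6·|w + 4|).
Require delta ≤ 3, so |w + 4| ≥ |-6| − |w + 10| > 6 − 3 = 3.
Hence |(-6w - 8)/(w + 4) + 26/3| < 16|w + 10|/(6·3) = (8/9)|w + 10|, which is < eps once |w + 10| < (9/8)eps.
Take delta = min(3, (9/8)eps). Then 0 < |w + 10| < delta forces both bounds, so |(-6w - 8)/(w + 4) + 26/3| < eps.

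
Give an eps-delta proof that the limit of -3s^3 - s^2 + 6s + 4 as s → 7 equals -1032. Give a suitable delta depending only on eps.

Suppose eps > 0. We want delta > 0 such that 0 < |s − 7| < delta implies |(-3s^3 - s^2 + 6s + 4) + 1032| < eps.
(-3s^3 - s^2 + 6s + 4) + 1032 = -3s^3 - s^2 + 6s + 1036 = (s − 7)(-3s^2 - 22s - 148).
So |(-3s^3 - s^2 + 6s + 4) + 1032| = |s − 7|·|-3s^2 - 22s - 148|.
Assume first that |s − 7| < 2, so |s| < 9. Then |-3s^2 - 22s - 148| ≤ 3·9^2 + 22·9 + 148 = 589.
Hence |(-3s^3 - s^2 + 6s + 4) + 1032| ≤ 589|s − 7| < eps provided |s − 7| < eps/589.
Take delta = min(2, eps/589). Then 0 < |s − 7| < delta gives both |s − 7| < 2 and |s − 7| < eps/589, so |(-3s^3 - s^2 + 6s + 4) + 1032| < eps.

delta = min(2, eps/589)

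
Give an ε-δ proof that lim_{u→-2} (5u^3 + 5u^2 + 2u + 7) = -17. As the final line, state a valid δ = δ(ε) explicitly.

Let ε > 0. We want δ > 0 such that 0 < |u + 2| < δ implies |(5u^3 + 5u^2 + 2u + 7) + 17| < ε.
(5u^3 + 5u^2 + 2u + 7) + 17 = 5u^3 + 5u^2 + 2u + 24 = (u + 2)(5u^2 - 5u + 12).
So |(5u^3 + 5u^2 + 2u + 7) + 17| = |u + 2|·|5u^2 - 5u + 12|.
Require δ ≤ 1. Then |u + 2| < 1 gives |u| < 3, and by the triangle inequality |5u^2 - 5u + 12| ≤ 5·3^2 + 5·3 + 12 = 72.
Hence |(5u^3 + 5u^2 + 2u + 7) + 17| ≤ 72|u + 2| < ε provided |u + 2| < ε/72.
Take δ = min(1, ε/72). Then 0 < |u + 2| < δ gives both |u + 2| < 1 and |u + 2| < ε/72, so |(5u^3 + 5u^2 + 2u + 7) + 17| < ε.

δ = min(1, ε/72)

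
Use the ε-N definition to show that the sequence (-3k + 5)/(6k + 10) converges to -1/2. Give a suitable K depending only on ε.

K = (5/3)/ε

Let ε > 0. For k ≥ 1, |(-3k + 5)/(6k + 10) + 1/2| = |60|/(6(6k + 10)) = 60/(6(6k + 10)).
Since 6k + 10 ≥ 6k for k ≥ 1, this is ≤ 60/(6·6k) = (5/3)/k.
So |(-3k + 5)/(6k + 10) + 1/2| < ε whenever k > (5/3)/ε.
Take K = (5/3)/ε. If k > K then |(-3k + 5)/(6k + 10) + 1/2| ≤ (5/3)/k < ε.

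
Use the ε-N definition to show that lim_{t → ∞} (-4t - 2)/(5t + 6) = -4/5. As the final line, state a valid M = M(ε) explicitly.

Suppose ε > 0. We seek M > 0 such that t > M implies |(-4t - 2)/(5t + 6) + 4/5| < ε.
(-4t - 2)/(5t + 6) + 4/5 = (5(-4t - 2) − (-4)(5t + 6)) / (5(5t + 6)) = 14/(5(5t + 6)).
For t > 0 we have 5t + 6 > 5t, so |(-4t - 2)/(5t + 6) + 4/5| = 14/(5(5t + 6)) < 14/(5·5t) = (14/25)/t.
Thus |(-4t - 2)/(5t + 6) + 4/5| < ε whenever t > (14/25)/ε.
Take M = (14/25)/ε. If t > M then |(-4t - 2)/(5t + 6) + 4/5| < (14/25)/t < ε.

M = (14/25)/ε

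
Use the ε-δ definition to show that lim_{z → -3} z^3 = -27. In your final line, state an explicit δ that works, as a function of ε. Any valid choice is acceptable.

Fix ε > 0. We seek δ > 0 with 0 < |z + 3| < δ ⇒ |z^3 + 27| < ε.
Factor: z^3 + 27 = (z + 3)(z^2 - 3z + 9), so |z^3 + 27| = |z + 3|·|z^2 - 3z + 9|.
Impose δ ≤ 1 so that |z| < 4; then |z^2 - 3z + 9| ≤ 37.
Hence |z^3 + 27| ≤ 37|z + 3|, which is < ε once |z + 3| < ε/37.
Take δ = min(1, ε/37). If 0 < |z + 3| < δ then both bounds hold and |z^3 + 27| ≤ 37|z + 3| < 37·(ε/37) = ε.

δ = min(1, ε/37)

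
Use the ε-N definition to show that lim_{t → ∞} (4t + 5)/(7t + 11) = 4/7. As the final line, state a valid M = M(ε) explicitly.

Let ε > 0. We seek M > 0 such that t > M implies |(4t + 5)/(7t + 11) − (4/7)| < ε.
(4t + 5)/(7t + 11) − (4/7) = (7(4t + 5) − 4(7t + 11)) / (7(7t + 11)) = -9/(7(7t + 11)).
For t > 0 we have 7t + 11 > 7t, so |(4t + 5)/(7t + 11) − (4/7)| = 9/(7(7t + 11)) < 9/(7·7t) = (9/49)/t.
Thus |(4t + 5)/(7t + 11) − (4/7)| < ε whenever t > (9/49)/ε.
Take M = (9/49)/ε. If t > M then |(4t + 5)/(7t + 11) − (4/7)| < (9/49)/t < ε.

M = (9/49)/ε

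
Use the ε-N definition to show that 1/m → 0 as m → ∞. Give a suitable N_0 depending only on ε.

Let ε > 0 be given. For m ≥ 1, |1/m − 0| = 1/(m) ≤ 1/m.
We need 1/m < ε, i.e. m > 1/ε.
Take N_0 = 1/ε. If m > N_0 then |1/m| ≤ 1/m < ε.

N_0 = 1/ε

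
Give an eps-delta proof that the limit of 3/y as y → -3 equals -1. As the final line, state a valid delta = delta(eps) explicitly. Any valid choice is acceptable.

Let eps > 0. We seek delta > 0 such that 0 < |y + 3| < delta implies |3/y + 1| < eps.
|3/y + 1| = 3·|-3 − y|/(3·|y|) = 3|y + 3|/(3|y|).
Require delta ≤ 3/2 so that |y| > 3 − 3/2 = 3/2, hence 3|y| > 9/2.
Then |3/y + 1| < 3|y + 3|/(9/2), which is < eps when |y + 3| < (3/2)eps.
Take delta = min(3/2, (3/2)eps). Then 0 < |y + 3| < delta gives both |y + 3| < 3/2 and |y + 3| < (3/2)eps, so |3/y + 1| < eps.

delta = min(3/2, (3/2)eps)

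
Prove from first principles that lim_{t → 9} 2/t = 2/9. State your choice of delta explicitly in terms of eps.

Suppose eps > 0. We seek delta > 0 such that 0 < |t − 9| < delta implies |2/t − (2/9)| < eps.
|2/t − (2/9)| = 2·|9 − t|/(9·|t|) = 2|t − 9|/(9|t|).
Require delta ≤ 9/2 so that |t| > 9 − 9/2 = 9/2, hence 9|t| > 81/2.
Then |2/t − (2/9)| < 2|t − 9|/(81/2), which is < eps when |t − 9| < (81/4)eps.
Take delta = min(9/2, (81/4)eps). Then 0 < |t − 9| < delta gives both |t − 9| < 9/2 and |t − 9| < (81/4)eps, so |2/t − (2/9)| < eps.

delta = min(9/2, (81/4)eps)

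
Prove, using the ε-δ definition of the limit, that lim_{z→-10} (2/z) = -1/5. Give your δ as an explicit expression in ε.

Fix ε > 0. We seek δ > 0 such that 0 < |z + 10| < δ implies |2/z + 1/5| < ε.
|2/z + 1/5| = 2·|-10 − z|/(10·|z|) = 2|z + 10|/(10|z|).
Require δ ≤ 5 so that |z| > 10 − 5 = 5, hence 10|z| > 50.
Then |2/z + 1/5| < 2|z + 10|/50, which is < ε when |z + 10| < 25ε.
Take δ = min(5, 25ε). Then 0 < |z + 10| < δ gives both |z + 10| < 5 and |z + 10| < 25ε, so |2/z + 1/5| < ε.

δ = min(5, 25ε)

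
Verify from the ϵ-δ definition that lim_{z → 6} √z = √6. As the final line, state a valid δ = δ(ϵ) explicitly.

δ = min(6, √6·ϵ)

Fix ϵ > 0. We want δ > 0 such that 0 < |z − 6| < δ implies |√z − √6| < ϵ.
Multiplying by the conjugate, |√z − √6| = |z − 6|/(√z + √6).
Restrict δ ≤ 6 so that |z − 6| < 6 forces z > 0, and then √z + √6 > √6.
Hence |√z − √6| < |z − 6|/√6, which is < ϵ once |z − 6| < √6·ϵ.
Take δ = min(6, √6·ϵ). If 0 < |z − 6| < δ then z > 0 and |√z − √6| < |z − 6|/√6 < ϵ.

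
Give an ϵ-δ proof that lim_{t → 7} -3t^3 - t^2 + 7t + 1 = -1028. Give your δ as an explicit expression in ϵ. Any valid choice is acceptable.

δ = min(1, ϵ/515)

Let ϵ > 0. We want δ > 0 such that 0 < |t − 7| < δ implies |(-3t^3 - t^2 + 7t + 1) + 1028| < ϵ.
(-3t^3 - t^2 + 7t + 1) + 1028 = -3t^3 - t^2 + 7t + 1029 = (t − 7)(-3t^2 - 22t - 147).
So |(-3t^3 - t^2 + 7t + 1) + 1028| = |t − 7|·|-3t^2 - 22t - 147|.
Require δ ≤ 1. Then |t − 7| < 1 gives |t| < 8, and by the triangle inequality |-3t^2 - 22t - 147| ≤ 3·8^2 + 22·8 + 147 = 515.
Hence |(-3t^3 - t^2 + 7t + 1) + 1028| ≤ 515|t − 7| < ϵ provided |t − 7| < ϵ/515.
Choosing δ = min(1, ϵ/515) ensures both conditions, hence |(-3t^3 - t^2 + 7t + 1) + 1028| < ϵ.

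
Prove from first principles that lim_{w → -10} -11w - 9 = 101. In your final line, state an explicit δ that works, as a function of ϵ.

δ = ϵ/11

Fix ϵ > 0. We need δ > 0 so that 0 < |w + 10| < δ implies |(-11w - 9) − 101| < ϵ.
|(-11w - 9) − 101| = |-11w - 110| = 11|w + 10|.
So 11|w + 10| < ϵ exactly when |w + 10| < ϵ/11.
Choosing δ = ϵ/11 gives |(-11w - 9) − 101| = 11|w + 10| < ϵ whenever |w + 10| < δ.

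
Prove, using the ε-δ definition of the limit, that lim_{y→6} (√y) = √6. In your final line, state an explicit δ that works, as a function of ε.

δ = min(6, √6·ε)

Let ε > 0 be given. We want δ > 0 such that 0 < |y − 6| < δ implies |√y − √6| < ε.
Multiplying by the conjugate, |√y − √6| = |y − 6|/(√y + √6).
Restrict δ ≤ 6 so that |y − 6| < 6 forces y > 0, and then √y + √6 > √6.
Hence |√y − √6| < |y − 6|/√6, which is < ε once |y − 6| < √6·ε.
Take δ = min(6, √6·ε). If 0 < |y − 6| < δ then y > 0 and |√y − √6| < |y − 6|/√6 < ε.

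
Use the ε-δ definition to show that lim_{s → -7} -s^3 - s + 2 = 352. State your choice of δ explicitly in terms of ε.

Let ε > 0. We want δ > 0 such that 0 < |s + 7| < δ implies |(-s^3 - s + 2) − 352| < ε.
(-s^3 - s + 2) − 352 = -s^3 - s - 350 = (s + 7)(-s^2 + 7s - 50).
So |(-s^3 - s + 2) − 352| = |s + 7|·|-s^2 + 7s - 50|.
Require δ ≤ 1. Then |s + 7| < 1 gives |s| < 8, and by the triangle inequality |-s^2 + 7s - 50| ≤ 8^2 + 7·8 + 50 = 170.
Hence |(-s^3 - s + 2) − 352| ≤ 170|s + 7| < ε provided |s + 7| < ε/170.
Take δ = min(1, ε/170). Then 0 < |s + 7| < δ gives both |s + 7| < 1 and |s + 7| < ε/170, so |(-s^3 - s + 2) − 352| < ε.

δ = min(1, ε/170)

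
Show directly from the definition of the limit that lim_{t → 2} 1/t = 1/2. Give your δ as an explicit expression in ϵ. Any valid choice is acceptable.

Let ϵ > 0 be given. We seek δ > 0 such that 0 < |t − 2| < δ implies |1/t − (1/2)| < ϵ.
|1/t − (1/2)| = |2 − t|/(2·|t|) = |t − 2|/(2|t|).
Restrict δ ≤ 1. Then |t − 2| < 1 gives |t| > 1, so 2|t| > 2.
Then |1/t − (1/2)| < |t − 2|/2, which is < ϵ when |t − 2| < 2ϵ.
Take δ = min(1, 2ϵ). Then 0 < |t − 2| < δ gives both |t − 2| < 1 and |t − 2| < 2ϵ, so |1/t − (1/2)| < ϵ.

δ = min(1, 2ϵ)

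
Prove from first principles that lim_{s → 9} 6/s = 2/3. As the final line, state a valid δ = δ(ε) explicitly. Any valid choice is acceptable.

δ = min(9/2, (27/4)ε)

Suppose ε > 0. We seek δ > 0 such that 0 < |s − 9| < δ implies |6/s − (2/3)| < ε.
|6/s − (2/3)| = 6·|9 − s|/(9·|s|) = 6|s − 9|/(9|s|).
Require δ ≤ 9/2 so that |s| > 9 − 9/2 = 9/2, hence 9|s| > 81/2.
Then |6/s − (2/3)| < 6|s − 9|/(81/2), which is < ε when |s − 9| < (27/4)ε.
Take δ = min(9/2, (27/4)ε). Then 0 < |s − 9| < δ gives both |s − 9| < 9/2 and |s − 9| < (27/4)ε, so |6/s − (2/3)| < ε.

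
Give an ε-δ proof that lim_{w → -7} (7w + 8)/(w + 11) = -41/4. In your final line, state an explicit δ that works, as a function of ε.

δ = min(2, (8/69)ε)

Suppose ε > 0. We want δ > 0 with 0 < |w + 7| < δ ⇒ |(7w + 8)/(w + 11) + 41/4| < ε.
Combining over a common denominator, (7w + 8)/(w + 11) + 41/4 = [(7w + 8)·4 − (-41)·(w + 11)] / [4·(w + 11)] = 69(w + 7) / (4(w + 11)).
So |(7w + 8)/(w + 11) + 41/4| = 69|w + 7| / (4·|w + 11|).
Require δ ≤ 2, so |w + 11| ≥ |4| − |w + 7| > 4 − 2 = 2.
Hence |(7w + 8)/(w + 11) + 41/4| < 69|w + 7|/(4·2) = (69/8)|w + 7|, which is < ε once |w + 7| < (8/69)ε.
Take δ = min(2, (8/69)ε). Then 0 < |w + 7| < δ forces both bounds, so |(7w + 8)/(w + 11) + 41/4| < ε.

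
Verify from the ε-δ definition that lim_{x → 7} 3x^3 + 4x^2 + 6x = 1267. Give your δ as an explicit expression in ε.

δ = min(1, ε/573)

Fix ε > 0. We want δ > 0 such that 0 < |x − 7| < δ implies |(3x^3 + 4x^2 + 6x) − 1267| < ε.
(3x^3 + 4x^2 + 6x) − 1267 = 3x^3 + 4x^2 + 6x - 1267 = (x − 7)(3x^2 + 25x + 181).
So |(3x^3 + 4x^2 + 6x) − 1267| = |x − 7|·|3x^2 + 25x + 181|.
Require δ ≤ 1. Then |x − 7| < 1 gives |x| < 8, and by the triangle inequality |3x^2 + 25x + 181| ≤ 3·8^2 + 25·8 + 181 = 573.
Hence |(3x^3 + 4x^2 + 6x) − 1267| ≤ 573|x − 7| < ε provided |x − 7| < ε/573.
Take δ = min(1, ε/573). Then 0 < |x − 7| < δ gives both |x − 7| < 1 and |x − 7| < ε/573, so |(3x^3 + 4x^2 + 6x) − 1267| < ε.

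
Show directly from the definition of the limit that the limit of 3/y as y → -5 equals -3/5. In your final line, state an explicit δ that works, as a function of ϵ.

Suppose ϵ > 0. We seek δ > 0 such that 0 < |y + 5| < δ implies |3/y + 3/5| < ϵ.
|3/y + 3/5| = 3·|-5 − y|/(5·|y|) = 3|y + 5|/(5|y|).
Require δ ≤ 5/2 so that |y| > 5 − 5/2 = 5/2, hence 5|y| > 25/2.
Then |3/y + 3/5| < 3|y + 5|/(25/2), which is < ϵ when |y + 5| < (25/6)ϵ.
Take δ = min(5/2, (25/6)ϵ). Then 0 < |y + 5| < δ gives both |y + 5| < 5/2 and |y + 5| < (25/6)ϵ, so |3/y + 3/5| < ϵ.

δ = min(5/2, (25/6)ϵ)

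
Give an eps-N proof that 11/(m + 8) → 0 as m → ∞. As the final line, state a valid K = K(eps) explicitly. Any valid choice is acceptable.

K = 11/eps

Let eps > 0. For m ≥ 1, |11/(m + 8) − 0| = 11/(m + 8) ≤ 11/m.
We need 11/m < eps, i.e. m > 11/eps.
Take K = 11/eps. If m > K then |11/(m + 8)| ≤ 11/m < eps.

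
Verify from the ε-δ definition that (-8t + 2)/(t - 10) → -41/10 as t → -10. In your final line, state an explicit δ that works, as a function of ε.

Fix ε > 0. We want δ > 0 with 0 < |t + 10| < δ ⇒ |(-8t + 2)/(t - 10) + 41/10| < ε.
Combining over a common denominator, (-8t + 2)/(t - 10) + 41/10 = [(-8t + 2)·(-20) − 82·(t - 10)] / [(-20)·(t - 10)] = 78(t + 10) / ((-20)(t - 10)).
So |(-8t + 2)/(t - 10) + 41/10| = 78|t + 10| / (20·|t − 10|).
Require δ ≤ 10, so |t − 10| ≥ |-20| − |t + 10| > 20 − 10 = 10.
Hence |(-8t + 2)/(t - 10) + 41/10| < 78|t + 10|/(20·10) = (39/100)|t + 10|, which is < ε once |t + 10| < (100/39)ε.
Take δ = min(10, (100/39)ε). Then 0 < |t + 10| < δ forces both bounds, so |(-8t + 2)/(t - 10) + 41/10| < ε.

δ = min(10, (100/39)ε)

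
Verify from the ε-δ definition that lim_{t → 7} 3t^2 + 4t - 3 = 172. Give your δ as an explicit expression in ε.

δ = min(1, ε/49)

Let ε > 0. We want δ > 0 such that 0 < |t − 7| < δ implies |(3t^2 + 4t - 3) − 172| < ε.
(3t^2 + 4t - 3) − 172 = 3t^2 + 4t - 175 = (t − 7)(3t + 25).
So |(3t^2 + 4t - 3) − 172| = |t − 7|·|3t + 25|.
Require δ ≤ 1. Then |t − 7| < 1 gives |t| < 8, and by the triangle inequality |3t + 25| ≤ 3·8 + 25 = 49.
Hence |(3t^2 + 4t - 3) − 172| ≤ 49|t − 7| < ε provided |t − 7| < ε/49.
Choosing δ = min(1, ε/49) ensures both conditions, hence |(3t^2 + 4t - 3) − 172| < ε.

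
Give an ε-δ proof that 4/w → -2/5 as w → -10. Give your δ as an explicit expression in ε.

Fix ε > 0. We seek δ > 0 such that 0 < |w + 10| < δ implies |4/w + 2/5| < ε.
|4/w + 2/5| = 4·|-10 − w|/(10·|w|) = 4|w + 10|/(10|w|).
Restrict δ ≤ 5. Then |w + 10| < 5 gives |w| > 5, so 10|w| > 50.
Then |4/w + 2/5| < 4|w + 10|/50, which is < ε when |w + 10| < (25/2)ε.
Take δ = min(5, (25/2)ε). Then 0 < |w + 10| < δ gives both |w + 10| < 5 and |w + 10| < (25/2)ε, so |4/w + 2/5| < ε.

δ = min(5, (25/2)ε)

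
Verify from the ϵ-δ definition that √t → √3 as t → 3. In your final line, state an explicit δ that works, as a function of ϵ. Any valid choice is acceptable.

δ = min(3, √3·ϵ)

Let ϵ > 0. We want δ > 0 such that 0 < |t − 3| < δ implies |√t − √3| < ϵ.
Multiplying by the conjugate, |√t − √3| = |t − 3|/(√t + √3).
Restrict δ ≤ 3 so that |t − 3| < 3 forces t > 0, and then √t + √3 > √3.
Hence |√t − √3| < |t − 3|/√3, which is < ϵ once |t − 3| < √3·ϵ.
Take δ = min(3, √3·ϵ). If 0 < |t − 3| < δ then t > 0 and |√t − √3| < |t − 3|/√3 < ϵ.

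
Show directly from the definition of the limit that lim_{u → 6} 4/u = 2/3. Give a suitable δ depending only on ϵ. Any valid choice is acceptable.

Suppose ϵ > 0. We seek δ > 0 such that 0 < |u − 6| < δ implies |4/u − (2/3)| < ϵ.
|4/u − (2/3)| = 4·|6 − u|/(6·|u|) = 4|u − 6|/(6|u|).
Restrict δ ≤ 3. Then |u − 6| < 3 gives |u| > 3, so 6|u| > 18.
Then |4/u − (2/3)| < 4|u − 6|/18, which is < ϵ when |u − 6| < (9/2)ϵ.
Take δ = min(3, (9/2)ϵ). Then 0 < |u − 6| < δ gives both |u − 6| < 3 and |u − 6| < (9/2)ϵ, so |4/u − (2/3)| < ϵ.

δ = min(3, (9/2)ϵ)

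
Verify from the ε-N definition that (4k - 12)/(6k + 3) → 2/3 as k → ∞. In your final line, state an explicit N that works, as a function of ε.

N = (7/3)/ε

Suppose ε > 0. For k ≥ 1, |(4k - 12)/(6k + 3) − (2/3)| = |-84|/(6(6k + 3)) = 84/(6(6k + 3)).
Since 6k + 3 ≥ 6k for k ≥ 1, this is ≤ 84/(6·6k) = (7/3)/k.
So |(4k - 12)/(6k + 3) − (2/3)| < ε whenever k > (7/3)/ε.
Take N = (7/3)/ε. If k > N then |(4k - 12)/(6k + 3) − (2/3)| ≤ (7/3)/k < ε.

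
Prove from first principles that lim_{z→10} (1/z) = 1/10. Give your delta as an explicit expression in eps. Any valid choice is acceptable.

delta = min(5, 50eps)

Fix eps > 0. We seek delta > 0 such that 0 < |z − 10| < delta implies |1/z − (1/10)| < eps.
|1/z − (1/10)| = |10 − z|/(10·|z|) = |z − 10|/(10|z|).
Require delta ≤ 5 so that |z| > 10 − 5 = 5, hence 10|z| > 50.
Then |1/z − (1/10)| < |z − 10|/50, which is < eps when |z − 10| < 50eps.
Take delta = min(5, 50eps). Then 0 < |z − 10| < delta gives both |z − 10| < 5 and |z − 10| < 50eps, so |1/z − (1/10)| < eps.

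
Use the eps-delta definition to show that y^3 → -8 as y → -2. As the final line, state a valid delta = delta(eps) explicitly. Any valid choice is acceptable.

Fix eps > 0. We seek delta > 0 with 0 < |y + 2| < delta ⇒ |y^3 + 8| < eps.
Factor: y^3 + 8 = (y + 2)(y^2 - 2y + 4), so |y^3 + 8| = |y + 2|·|y^2 - 2y + 4|.
Restrict delta ≤ 2. Then |y + 2| < 2 gives |y| < 4, so by the triangle inequality |y^2 - 2y + 4| ≤ 4^2 + 2·4 + 4 = 28.
Hence |y^3 + 8| ≤ 28|y + 2|, which is < eps once |y + 2| < eps/28.
Take delta = min(2, eps/28). If 0 < |y + 2| < delta then both bounds hold and |y^3 + 8| ≤ 28|y + 2| < 28·(eps/28) = eps.

delta = min(2, eps/28)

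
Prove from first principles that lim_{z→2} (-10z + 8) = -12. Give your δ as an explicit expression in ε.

Let ε > 0 be given. We need δ > 0 so that 0 < |z − 2| < δ implies |(-10z + 8) + 12| < ε.
Since (-10z + 8) + 12 = -10(z − 2), we have |(-10z + 8) + 12| = 10|z − 2|.
Thus it suffices that |z − 2| < ε/10.
Choosing δ = ε/10 gives |(-10z + 8) + 12| = 10|z − 2| < ε whenever |z − 2| < δ.

δ = ε/10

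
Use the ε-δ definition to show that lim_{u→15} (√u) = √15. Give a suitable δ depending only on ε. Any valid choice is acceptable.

δ = min(15, √15·ε)

Let ε > 0. We want δ > 0 such that 0 < |u − 15| < δ implies |√u − √15| < ε.
Multiplying by the conjugate, |√u − √15| = |u − 15|/(√u + √15).
Restrict δ ≤ 15 so that |u − 15| < 15 forces u > 0, and then √u + √15 > √15.
Hence |√u − √15| < |u − 15|/√15, which is < ε once |u − 15| < √15·ε.
Take δ = min(15, √15·ε). If 0 < |u − 15| < δ then u > 0 and |√u − √15| < |u − 15|/√15 < ε.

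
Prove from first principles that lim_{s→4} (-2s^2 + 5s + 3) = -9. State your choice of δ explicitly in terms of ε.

δ = min(2, ε/15)

Let ε > 0. We want δ > 0 such that 0 < |s − 4| < δ implies |(-2s^2 + 5s + 3) + 9| < ε.
(-2s^2 + 5s + 3) + 9 = -2s^2 + 5s + 12 = (s − 4)(-2s - 3).
So |(-2s^2 + 5s + 3) + 9| = |s − 4|·|-2s - 3|.
Require δ ≤ 2. Then |s − 4| < 2 gives |s| < 6, and by the triangle inequality |-2s - 3| ≤ 2·6 + 3 = 15.
Hence |(-2s^2 + 5s + 3) + 9| ≤ 15|s − 4| < ε provided |s − 4| < ε/15.
Choosing δ = min(2, ε/15) ensures both conditions, hence |(-2s^2 + 5s + 3) + 9| < ε.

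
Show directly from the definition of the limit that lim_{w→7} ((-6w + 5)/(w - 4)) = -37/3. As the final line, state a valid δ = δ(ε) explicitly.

Suppose ε > 0. We want δ > 0 with 0 < |w − 7| < δ ⇒ |(-6w + 5)/(w - 4) + 37/3| < ε.
Combining over a common denominator, (-6w + 5)/(w - 4) + 37/3 = [(-6w + 5)·3 − (-37)·(w - 4)] / [3·(w - 4)] = 19(w − 7) / (3(w - 4)).
So |(-6w + 5)/(w - 4) + 37/3| = 19|w − 7| / (3·|w − 4|).
Restrict δ ≤ 3/2. Then |w − 7| < 3/2 gives |w − 4| = |(w − 7) + 3| ≥ 3 − 3/2 = 3/2.
Hence |(-6w + 5)/(w - 4) + 37/3| < 19|w − 7|/(3·(3/2)) = (38/9)|w − 7|, which is < ε once |w − 7| < (9/38)ε.
Take δ = min(3/2, (9/38)ε). Then 0 < |w − 7| < δ forces both bounds, so |(-6w + 5)/(w - 4) + 37/3| < ε.

δ = min(3/2, (9/38)ε)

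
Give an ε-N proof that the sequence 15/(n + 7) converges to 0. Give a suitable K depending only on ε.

Let ε > 0. For n ≥ 1, |15/(n + 7) − 0| = 15/(n + 7) ≤ 15/n.
We need 15/n < ε, i.e. n > 15/ε.
Take K = 15/ε. If n > K then |15/(n + 7)| ≤ 15/n < ε.

K = 15/ε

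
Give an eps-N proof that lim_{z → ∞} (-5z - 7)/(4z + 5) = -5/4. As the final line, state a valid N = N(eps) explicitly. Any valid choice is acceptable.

N = (3/16)/eps

Suppose eps > 0. We seek N > 0 such that z > N implies |(-5z - 7)/(4z + 5) + 5/4| < eps.
(-5z - 7)/(4z + 5) + 5/4 = (4(-5z - 7) − (-5)(4z + 5)) / (4(4z + 5)) = -3/(4(4z + 5)).
For z > 0 we have 4z + 5 > 4z, so |(-5z - 7)/(4z + 5) + 5/4| = 3/(4(4z + 5)) < 3/(4·4z) = (3/16)/z.
Thus |(-5z - 7)/(4z + 5) + 5/4| < eps whenever z > (3/16)/eps.
Take N = (3/16)/eps. If z > N then |(-5z - 7)/(4z + 5) + 5/4| < (3/16)/z < eps.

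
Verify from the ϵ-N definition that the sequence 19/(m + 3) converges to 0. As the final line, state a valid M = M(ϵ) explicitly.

Let ϵ > 0 be given. For m ≥ 1, |19/(m + 3) − 0| = 19/(m + 3) ≤ 19/m.
We need 19/m < ϵ, i.e. m > 19/ϵ.
Take M = 19/ϵ. If m > M then |19/(m + 3)| ≤ 19/m < ϵ.

M = 19/ϵ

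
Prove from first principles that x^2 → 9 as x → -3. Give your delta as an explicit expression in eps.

delta = min(1, eps/7)

Suppose eps > 0. We seek delta > 0 with 0 < |x + 3| < delta ⇒ |x^2 − 9| < eps.
Factor: x^2 − 9 = (x + 3)(x - 3), so |x^2 − 9| = |x + 3|·|x - 3|.
Impose delta ≤ 1 so that |x| < 4; then |x - 3| ≤ 7.
Hence |x^2 − 9| ≤ 7|x + 3|, which is < eps once |x + 3| < eps/7.
Take delta = min(1, eps/7). If 0 < |x + 3| < delta then both bounds hold and |x^2 − 9| ≤ 7|x + 3| < 7·(eps/7) = eps.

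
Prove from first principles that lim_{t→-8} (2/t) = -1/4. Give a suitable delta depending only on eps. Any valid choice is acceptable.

delta = min(4, 16eps)

Let eps > 0 be given. We seek delta > 0 such that 0 < |t + 8| < delta implies |2/t + 1/4| < eps.
|2/t + 1/4| = 2·|-8 − t|/(8·|t|) = 2|t + 8|/(8|t|).
Require delta ≤ 4 so that |t| > 8 − 4 = 4, hence 8|t| > 32.
Then |2/t + 1/4| < 2|t + 8|/32, which is < eps when |t + 8| < 16eps.
Take delta = min(4, 16eps). Then 0 < |t + 8| < delta gives both |t + 8| < 4 and |t + 8| < 16eps, so |2/t + 1/4| < eps.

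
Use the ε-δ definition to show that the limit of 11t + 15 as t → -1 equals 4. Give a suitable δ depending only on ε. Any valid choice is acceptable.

δ = ε/11

Let ε > 0. We need δ > 0 so that 0 < |t + 1| < δ implies |(11t + 15) − 4| < ε.
Since (11t + 15) − 4 = 11(t + 1), we have |(11t + 15) − 4| = 11|t + 1|.
So 11|t + 1| < ε exactly when |t + 1| < ε/11.
Take δ = ε/11. If 0 < |t + 1| < δ then |(11t + 15) − 4| = 11|t + 1| < 11·(ε/11) = ε.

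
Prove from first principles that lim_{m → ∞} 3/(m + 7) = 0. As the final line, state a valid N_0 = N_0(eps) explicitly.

Let eps > 0. For m ≥ 1, |3/(m + 7) − 0| = 3/(m + 7) ≤ 3/m.
We need 3/m < eps, i.e. m > 3/eps.
Take N_0 = 3/eps. If m > N_0 then |3/(m + 7)| ≤ 3/m < eps.

N_0 = 3/eps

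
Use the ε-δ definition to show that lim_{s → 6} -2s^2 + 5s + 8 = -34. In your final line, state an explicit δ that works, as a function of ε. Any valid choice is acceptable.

δ = min(1, ε/21)

Let ε > 0. We want δ > 0 such that 0 < |s − 6| < δ implies |(-2s^2 + 5s + 8) + 34| < ε.
(-2s^2 + 5s + 8) + 34 = -2s^2 + 5s + 42 = (s − 6)(-2s - 7).
So |(-2s^2 + 5s + 8) + 34| = |s − 6|·|-2s - 7|.
Assume first that |s − 6| < 1, so |s| < 7. Then |-2s - 7| ≤ 2·7 + 7 = 21.
Hence |(-2s^2 + 5s + 8) + 34| ≤ 21|s − 6| < ε provided |s − 6| < ε/21.
Take δ = min(1, ε/21). Then 0 < |s − 6| < δ gives both |s − 6| < 1 and |s − 6| < ε/21, so |(-2s^2 + 5s + 8) + 34| < ε.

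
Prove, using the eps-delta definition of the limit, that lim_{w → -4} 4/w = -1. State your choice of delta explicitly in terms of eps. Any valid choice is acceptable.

delta = min(2, 2eps)

Let eps > 0 be given. We seek delta > 0 such that 0 < |w + 4| < delta implies |4/w + 1| < eps.
|4/w + 1| = 4·|-4 − w|/(4·|w|) = 4|w + 4|/(4|w|).
Restrict delta ≤ 2. Then |w + 4| < 2 gives |w| > 2, so 4|w| > 8.
Then |4/w + 1| < 4|w + 4|/8, which is < eps when |w + 4| < 2eps.
Take delta = min(2, 2eps). Then 0 < |w + 4| < delta gives both |w + 4| < 2 and |w + 4| < 2eps, so |4/w + 1| < eps.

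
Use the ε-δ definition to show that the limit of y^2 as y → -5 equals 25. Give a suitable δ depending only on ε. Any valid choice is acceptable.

Suppose ε > 0. We seek δ > 0 with 0 < |y + 5| < δ ⇒ |y^2 − 25| < ε.
Factor: y^2 − 25 = (y + 5)(y - 5), so |y^2 − 25| = |y + 5|·|y - 5|.
Restrict δ ≤ 1. Then |y + 5| < 1 gives |y| < 6, so by the triangle inequality |y - 5| ≤ 6 + 5 = 11.
Hence |y^2 − 25| ≤ 11|y + 5|, which is < ε once |y + 5| < ε/11.
Take δ = min(1, ε/11). If 0 < |y + 5| < δ then both bounds hold and |y^2 − 25| ≤ 11|y + 5| < 11·(ε/11) = ε.

δ = min(1, ε/11)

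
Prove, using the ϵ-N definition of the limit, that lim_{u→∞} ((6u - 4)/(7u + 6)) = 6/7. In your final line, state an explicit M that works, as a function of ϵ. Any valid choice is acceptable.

M = (64/49)/ϵ

Let ϵ > 0 be given. We seek M > 0 such that u > M implies |(6u - 4)/(7u + 6) − (6/7)| < ϵ.
(6u - 4)/(7u + 6) − (6/7) = (7(6u - 4) − 6(7u + 6)) / (7(7u + 6)) = -64/(7(7u + 6)).
For u > 0 we have 7u + 6 > 7u, so |(6u - 4)/(7u + 6) − (6/7)| = 64/(7(7u + 6)) < 64/(7·7u) = (64/49)/u.
Thus |(6u - 4)/(7u + 6) − (6/7)| < ϵ whenever u > (64/49)/ϵ.
Take M = (64/49)/ϵ. If u > M then |(6u - 4)/(7u + 6) − (6/7)| < (64/49)/u < ϵ.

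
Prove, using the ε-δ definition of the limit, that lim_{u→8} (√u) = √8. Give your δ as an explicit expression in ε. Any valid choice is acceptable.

Let ε > 0. We want δ > 0 such that 0 < |u − 8| < δ implies |√u − √8| < ε.
Rationalise: √u − √8 = (u − 8)/(√u + √8), so |√u − √8| = |u − 8|/(√u + √8).
Restrict δ ≤ 8 so that |u − 8| < 8 forces u > 0, and then √u + √8 > √8.
Hence |√u − √8| < |u − 8|/√8, which is < ε once |u − 8| < √8·ε.
Take δ = min(8, √8·ε). If 0 < |u − 8| < δ then u > 0 and |√u − √8| < |u − 8|/√8 < ε.

δ = min(8, √8·ε)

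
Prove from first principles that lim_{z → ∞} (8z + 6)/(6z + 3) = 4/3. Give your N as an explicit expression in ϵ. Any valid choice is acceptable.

N = (1/3)/ϵ

Let ϵ > 0 be given. We seek N > 0 such that z > N implies |(8z + 6)/(6z + 3) − (4/3)| < ϵ.
(8z + 6)/(6z + 3) − (4/3) = (6(8z + 6) − 8(6z + 3)) / (6(6z + 3)) = 12/(6(6z + 3)).
For z > 0 we have 6z + 3 > 6z, so |(8z + 6)/(6z + 3) − (4/3)| = 12/(6(6z + 3)) < 12/(6·6z) = (1/3)/z.
Thus |(8z + 6)/(6z + 3) − (4/3)| < ϵ whenever z > (1/3)/ϵ.
Take N = (1/3)/ϵ. If z > N then |(8z + 6)/(6z + 3) − (4/3)| < (1/3)/z < ϵ.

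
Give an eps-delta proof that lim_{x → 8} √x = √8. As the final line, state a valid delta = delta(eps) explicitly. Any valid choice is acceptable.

Let eps > 0. We want delta > 0 such that 0 < |x − 8| < delta implies |√x − √8| < eps.
Rationalise: √x − √8 = (x − 8)/(√x + √8), so |√x − √8| = |x − 8|/(√x + √8).
Restrict delta ≤ 8 so that |x − 8| < 8 forces x > 0, and then √x + √8 > √8.
Hence |√x − √8| < |x − 8|/√8, which is < eps once |x − 8| < √8·eps.
Take delta = min(8, √8·eps). If 0 < |x − 8| < delta then x > 0 and |√x − √8| < |x − 8|/√8 < eps.

delta = min(8, √8·eps)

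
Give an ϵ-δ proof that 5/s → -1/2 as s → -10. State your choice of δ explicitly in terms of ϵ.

δ = min(5, 10ϵ)

Suppose ϵ > 0. We seek δ > 0 such that 0 < |s + 10| < δ implies |5/s + 1/2| < ϵ.
|5/s + 1/2| = 5·|-10 − s|/(10·|s|) = 5|s + 10|/(10|s|).
Restrict δ ≤ 5. Then |s + 10| < 5 gives |s| > 5, so 10|s| > 50.
Then |5/s + 1/2| < 5|s + 10|/50, which is < ϵ when |s + 10| < 10ϵ.
Take δ = min(5, 10ϵ). Then 0 < |s + 10| < δ gives both |s + 10| < 5 and |s + 10| < 10ϵ, so |5/s + 1/2| < ϵ.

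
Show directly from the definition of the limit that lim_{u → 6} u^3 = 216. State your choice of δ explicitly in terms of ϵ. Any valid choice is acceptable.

δ = min(1, ϵ/127)

Suppose ϵ > 0. We seek δ > 0 with 0 < |u − 6| < δ ⇒ |u^3 − 216| < ϵ.
Factor: u^3 − 216 = (u − 6)(u^2 + 6u + 36), so |u^3 − 216| = |u − 6|·|u^2 + 6u + 36|.
Impose δ ≤ 1 so that |u| < 7; then |u^2 + 6u + 36| ≤ 127.
Hence |u^3 − 216| ≤ 127|u − 6|, which is < ϵ once |u − 6| < ϵ/127.
Take δ = min(1, ϵ/127). If 0 < |u − 6| < δ then both bounds hold and |u^3 − 216| ≤ 127|u − 6| < 127·(ϵ/127) = ϵ.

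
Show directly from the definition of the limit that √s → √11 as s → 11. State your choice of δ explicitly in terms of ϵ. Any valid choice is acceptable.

δ = min(11, √11·ϵ)

Suppose ϵ > 0. We want δ > 0 such that 0 < |s − 11| < δ implies |√s − √11| < ϵ.
Rationalise: √s − √11 = (s − 11)/(√s + √11), so |√s − √11| = |s − 11|/(√s + √11).
Restrict δ ≤ 11 so that |s − 11| < 11 forces s > 0, and then √s + √11 > √11.
Hence |√s − √11| < |s − 11|/√11, which is < ϵ once |s − 11| < √11·ϵ.
Take δ = min(11, √11·ϵ). If 0 < |s − 11| < δ then s > 0 and |√s − √11| < |s − 11|/√11 < ϵ.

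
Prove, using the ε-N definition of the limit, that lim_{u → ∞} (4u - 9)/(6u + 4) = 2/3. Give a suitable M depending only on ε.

M = (35/18)/ε

Let ε > 0. We seek M > 0 such that u > M implies |(4u - 9)/(6u + 4) − (2/3)| < ε.
(4u - 9)/(6u + 4) − (2/3) = (6(4u - 9) − 4(6u + 4)) / (6(6u + 4)) = -70/(6(6u + 4)).
For u > 0 we have 6u + 4 > 6u, so |(4u - 9)/(6u + 4) − (2/3)| = 70/(6(6u + 4)) < 70/(6·6u) = (35/18)/u.
Thus |(4u - 9)/(6u + 4) − (2/3)| < ε whenever u > (35/18)/ε.
Take M = (35/18)/ε. If u > M then |(4u - 9)/(6u + 4) − (2/3)| < (35/18)/u < ε.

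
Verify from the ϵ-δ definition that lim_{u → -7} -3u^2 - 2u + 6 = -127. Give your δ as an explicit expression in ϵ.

δ = min(2, ϵ/46)

Fix ϵ > 0. We want δ > 0 such that 0 < |u + 7| < δ implies |(-3u^2 - 2u + 6) + 127| < ϵ.
(-3u^2 - 2u + 6) + 127 = -3u^2 - 2u + 133 = (u + 7)(-3u + 19).
So |(-3u^2 - 2u + 6) + 127| = |u + 7|·|-3u + 19|.
Require δ ≤ 2. Then |u + 7| < 2 gives |u| < 9, and by the triangle inequality |-3u + 19| ≤ 3·9 + 19 = 46.
Hence |(-3u^2 - 2u + 6) + 127| ≤ 46|u + 7| < ϵ provided |u + 7| < ϵ/46.
Choosing δ = min(2, ϵ/46) ensures both conditions, hence |(-3u^2 - 2u + 6) + 127| < ϵ.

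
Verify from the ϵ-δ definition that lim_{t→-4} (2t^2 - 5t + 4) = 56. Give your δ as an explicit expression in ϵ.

δ = min(1, ϵ/23)

Let ϵ > 0. We want δ > 0 such that 0 < |t + 4| < δ implies |(2t^2 - 5t + 4) − 56| < ϵ.
(2t^2 - 5t + 4) − 56 = 2t^2 - 5t - 52 = (t + 4)(2t - 13).
So |(2t^2 - 5t + 4) − 56| = |t + 4|·|2t - 13|.
Require δ ≤ 1. Then |t + 4| < 1 gives |t| < 5, and by the triangle inequality |2t - 13| ≤ 2·5 + 13 = 23.
Hence |(2t^2 - 5t + 4) − 56| ≤ 23|t + 4| < ϵ provided |t + 4| < ϵ/23.
Take δ = min(1, ϵ/23). Then 0 < |t + 4| < δ gives both |t + 4| < 1 and |t + 4| < ϵ/23, so |(2t^2 - 5t + 4) − 56| < ϵ.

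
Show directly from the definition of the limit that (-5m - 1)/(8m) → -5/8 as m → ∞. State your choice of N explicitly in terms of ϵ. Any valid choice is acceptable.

Fix ϵ > 0. For m ≥ 1, |(-5m - 1)/(8m) + 5/8| = |-8|/(8(8m)) = 8/(8(8m)).
Since 8m ≥ 8m for m ≥ 1, this is ≤ 8/(8·8m) = (1/8)/m.
So |(-5m - 1)/(8m) + 5/8| < ϵ whenever m > (1/8)/ϵ.
Take N = (1/8)/ϵ. If m > N then |(-5m - 1)/(8m) + 5/8| ≤ (1/8)/m < ϵ.

N = (1/8)/ϵ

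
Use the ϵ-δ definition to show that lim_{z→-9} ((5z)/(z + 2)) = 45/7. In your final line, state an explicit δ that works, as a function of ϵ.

Suppose ϵ > 0. We want δ > 0 with 0 < |z + 9| < δ ⇒ |(5z)/(z + 2) − (45/7)| < ϵ.
Combining over a common denominator, (5z)/(z + 2) − (45/7) = [(5z)·(-7) − (-45)·(z + 2)] / [(-7)·(z + 2)] = 10(z + 9) / ((-7)(z + 2)).
So |(5z)/(z + 2) − (45/7)| = 10|z + 9| / (7·|z + 2|).
Require δ ≤ 7/2, so |z + 2| ≥ |-7| − |z + 9| > 7 − 7/2 = 7/2.
Hence |(5z)/(z + 2) − (45/7)| < 10|z + 9|/(7·(7/2)) = (20/49)|z + 9|, which is < ϵ once |z + 9| < (49/20)ϵ.
Take δ = min(7/2, (49/20)ϵ). Then 0 < |z + 9| < δ forces both bounds, so |(5z)/(z + 2) − (45/7)| < ϵ.

δ = min(7/2, (49/20)ϵ)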